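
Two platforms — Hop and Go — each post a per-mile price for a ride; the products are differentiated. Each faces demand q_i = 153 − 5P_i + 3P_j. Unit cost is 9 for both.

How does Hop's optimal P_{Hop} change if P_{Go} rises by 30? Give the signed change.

9

Hop's profit: π = (P_{Hop} − 9)(153 − 5P_{Hop} + 3P_{Go}).
∂π/∂P_{Hop} = 198 − 10P_{Hop} + 3P_{Go} = 0 ⇒ P_{Hop} = 19.8 + 0.3P_{Go}.
The reaction-function slope is 0.3, so a 30-unit rise in P_{Go} moves P_{Hop} by 0.3 × 30 = 9. Hop's best response rises — the actions are strategic complements.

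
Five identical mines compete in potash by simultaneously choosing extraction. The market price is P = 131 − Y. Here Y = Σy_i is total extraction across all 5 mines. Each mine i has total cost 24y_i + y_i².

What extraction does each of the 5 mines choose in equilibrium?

A representative mine's profit is π_i = y_i(131 − Y) − 24y_i − y_i², with Y = y_i + Σ_{j≠i} y_j.
First-order condition: 107 − 4y_i − Σ_{j≠i} y_j = 0.
With identical mines, set every y_j = y: then 107 − 4y − 4y = 0, i.e. y = 107/8 = 13.375.

13.375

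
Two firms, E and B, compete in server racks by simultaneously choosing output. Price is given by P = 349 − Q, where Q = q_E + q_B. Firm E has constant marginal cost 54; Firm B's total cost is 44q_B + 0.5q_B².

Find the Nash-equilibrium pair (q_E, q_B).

Firm E's profit: π = q_E(349 − (q_E + q_B)) − 54q_E.
∂π/∂q_E = 295 − 2q_E − q_B = 0, so q_E = 147.5 − 0.5q_B.
For B: ∂π/∂q_B = 305 − 3q_B − q_E = 0 ⇒ q_B = 305/3 − (1/3)q_E.
Solving the two reaction functions simultaneously: (1 − (−0.5)(−1/3))q_E = 147.5 − 0.5·(305/3), so (5/6)q_E = 290/3 and q_E = 116.
Then q_B = 305/3 − (1/3)·116 = 63.

116, 63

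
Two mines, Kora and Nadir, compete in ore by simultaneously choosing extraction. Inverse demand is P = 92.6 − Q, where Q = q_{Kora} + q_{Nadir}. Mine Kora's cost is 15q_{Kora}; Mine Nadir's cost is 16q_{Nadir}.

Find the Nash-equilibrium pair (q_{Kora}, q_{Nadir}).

Mine Kora's profit: π = q_{Kora}(92.6 − (q_{Kora} + q_{Nadir})) − 15q_{Kora}.
∂π/∂q_{Kora} = 77.6 − 2q_{Kora} − q_{Nadir} = 0, so q_{Kora} = 38.8 − 0.5q_{Nadir}.
By the same steps for Nadir: q_{Nadir} = 38.3 − 0.5q_{Kora}.
Solving the two reaction functions simultaneously: (1 − (−0.5)(−0.5))q_{Kora} = 38.8 − 0.5·38.3, so 0.75q_{Kora} = 19.65 and q_{Kora} = 26.2.
Then q_{Nadir} = 38.3 − 0.5·26.2 = 25.2.

26.2, 25.2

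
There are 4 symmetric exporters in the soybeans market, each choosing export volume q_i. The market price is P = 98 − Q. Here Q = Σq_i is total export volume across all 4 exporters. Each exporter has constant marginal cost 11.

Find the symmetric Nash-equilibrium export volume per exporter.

17.4

A representative exporter's profit is π_i = q_i(98 − Q) − 11q_i, with Q = q_i + Σ_{j≠i} q_j.
First-order condition: 87 − 2q_i − Σ_{j≠i} q_j = 0.
Imposing symmetry (q_j = q for all j) turns Σ_{j≠i} q_j into 3q, so 87 = 5q and q = 17.4.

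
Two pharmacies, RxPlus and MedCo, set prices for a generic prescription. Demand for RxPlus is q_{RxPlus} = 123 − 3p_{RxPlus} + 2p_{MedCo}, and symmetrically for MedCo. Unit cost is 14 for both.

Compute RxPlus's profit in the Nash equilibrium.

2227.6875

RxPlus's profit: π = (p_{RxPlus} − 14)(123 − 3p_{RxPlus} + 2p_{MedCo}).
∂π/∂p_{RxPlus} = 165 − 6p_{RxPlus} + 2p_{MedCo} = 0 ⇒ p_{RxPlus} = 27.5 + (1/3)p_{MedCo}.
By symmetry p_{MedCo} = p_{RxPlus}; substituting into the reaction function, (2/3)p_{RxPlus} = 27.5 and p_{RxPlus} = 41.25.
q_{RxPlus} = 123 − 3·41.25 + 2·41.25 = 81.75.
Profit = (41.25 − 14)·81.75 = 2227.6875.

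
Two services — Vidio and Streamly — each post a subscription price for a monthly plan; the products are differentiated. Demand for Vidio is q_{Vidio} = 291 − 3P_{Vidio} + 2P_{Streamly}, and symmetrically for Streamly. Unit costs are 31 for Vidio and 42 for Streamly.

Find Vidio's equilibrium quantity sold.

201.1875

Vidio's profit: π = (P_{Vidio} − 31)(291 − 3P_{Vidio} + 2P_{Streamly}).
∂π/∂P_{Vidio} = 384 − 6P_{Vidio} + 2P_{Streamly} = 0 ⇒ P_{Vidio} = 64 + (1/3)P_{Streamly}.
Similarly P_{Streamly} = 69.5 + (1/3)P_{Vidio}.
Substituting the second reaction function into the first: P_{Vidio} = 64 + (1/3)(69.5 + (1/3)P_{Vidio}), which gives (8/9)P_{Vidio} = 523/6 ⇒ P_{Vidio} = 98.0625.
Then P_{Streamly} = 69.5 + (1/3)·98.0625 = 102.1875.
q_{Vidio} = 291 − 3·98.0625 + 2·102.1875 = 201.1875.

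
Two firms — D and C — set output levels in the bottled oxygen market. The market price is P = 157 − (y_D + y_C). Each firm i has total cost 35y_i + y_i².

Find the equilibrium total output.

48.8

Firm D's profit: π = y_D(157 − (y_D + y_C)) − 35y_D − y_D².
∂π/∂y_D = 122 − 4y_D − y_C = 0, so y_D = 30.5 − 0.25y_C.
Setting y_D = y_C in the reaction function: y_D = 30.5 − 0.25y_D, so y_D = 30.5 / 1.25 = 24.4.
Total output: 24.4 + 24.4 = 48.8.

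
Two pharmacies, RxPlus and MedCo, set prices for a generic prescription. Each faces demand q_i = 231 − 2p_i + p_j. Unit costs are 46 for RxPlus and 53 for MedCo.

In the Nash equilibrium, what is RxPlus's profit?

7837.52

RxPlus's profit: π = (p_{RxPlus} − 46)(231 − 2p_{RxPlus} + p_{MedCo}).
∂π/∂p_{RxPlus} = 323 − 4p_{RxPlus} + p_{MedCo} = 0 ⇒ p_{RxPlus} = 80.75 + 0.25p_{MedCo}.
Similarly p_{MedCo} = 84.25 + 0.25p_{RxPlus}.
Substituting the second reaction function into the first: p_{RxPlus} = 80.75 + 0.25(84.25 + 0.25p_{RxPlus}), which gives 0.9375p_{RxPlus} = 101.8125 ⇒ p_{RxPlus} = 108.6.
Then p_{MedCo} = 84.25 + 0.25·108.6 = 111.4.
q_{RxPlus} = 231 − 2·108.6 + 111.4 = 125.2.
Profit = (108.6 − 46)·125.2 = 7837.52.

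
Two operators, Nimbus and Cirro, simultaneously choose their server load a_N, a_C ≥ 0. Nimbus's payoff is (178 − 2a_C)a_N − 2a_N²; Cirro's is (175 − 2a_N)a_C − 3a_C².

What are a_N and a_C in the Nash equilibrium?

35.9, 17.2

Expanding Nimbus's payoff: 178a_N − 2a_Ca_N − 2a_N².
∂π/∂a_N = 178 − 2a_C − 4a_N = 0, so a_N = 44.5 − 0.5a_C.
Likewise for Cirro: a_C = 175/6 − (1/3)a_N.
Solving the two reaction functions simultaneously: (1 − (−0.5)(−1/3))a_N = 44.5 − 0.5·(175/6), so (5/6)a_N = 359/12 and a_N = 35.9.
Then a_C = 175/6 − (1/3)·35.9 = 17.2.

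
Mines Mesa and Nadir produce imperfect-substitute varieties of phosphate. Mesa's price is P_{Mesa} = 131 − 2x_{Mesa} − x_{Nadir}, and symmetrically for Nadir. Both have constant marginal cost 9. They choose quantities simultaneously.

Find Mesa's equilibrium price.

Mine Mesa's profit: π = x_{Mesa}(131 − 2x_{Mesa} − x_{Nadir}) − 9x_{Mesa}.
∂π/∂x_{Mesa} = 122 − 4x_{Mesa} − x_{Nadir} = 0 ⇒ x_{Mesa} = 30.5 − 0.25x_{Nadir}.
Setting x_{Mesa} = x_{Nadir} in the reaction function: x_{Mesa} = 30.5 − 0.25x_{Mesa}, so x_{Mesa} = 30.5 / 1.25 = 24.4.
P_{Mesa} = 131 − 2·24.4 − 24.4 = 57.8.

57.8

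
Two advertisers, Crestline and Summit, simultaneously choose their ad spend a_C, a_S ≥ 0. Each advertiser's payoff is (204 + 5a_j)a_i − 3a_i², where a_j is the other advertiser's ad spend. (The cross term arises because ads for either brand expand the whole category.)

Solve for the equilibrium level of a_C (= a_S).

204

Crestline's payoff is (204 + 5a_S)a_C − 3a_C².
∂π/∂a_C = 204 + 5a_S − 6a_C = 0, so a_C = 34 + (5/6)a_S.
The game is symmetric, so in equilibrium a_S = a_C: the reaction function gives (1/6)a_C = 34, hence a_C = 204.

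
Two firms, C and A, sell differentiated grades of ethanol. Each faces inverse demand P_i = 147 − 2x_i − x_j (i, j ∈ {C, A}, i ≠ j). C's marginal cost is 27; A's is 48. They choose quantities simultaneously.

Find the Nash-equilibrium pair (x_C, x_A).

Firm C's profit: π = x_C(147 − 2x_C − x_A) − 27x_C.
∂π/∂x_C = 120 − 4x_C − x_A = 0 ⇒ x_C = 30 − 0.25x_A.
Similarly x_A = 24.75 − 0.25x_C.
Solving the two reaction functions simultaneously: (1 − (−0.25)(−0.25))x_C = 30 − 0.25·24.75, so 0.9375x_C = 23.8125 and x_C = 25.4.
Then x_A = 24.75 − 0.25·25.4 = 18.4.

25.4, 18.4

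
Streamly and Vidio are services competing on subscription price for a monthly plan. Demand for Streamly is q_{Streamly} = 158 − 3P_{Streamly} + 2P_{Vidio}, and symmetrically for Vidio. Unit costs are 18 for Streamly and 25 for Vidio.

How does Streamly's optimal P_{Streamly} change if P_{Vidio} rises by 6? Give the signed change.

Streamly's profit: π = (P_{Streamly} − 18)(158 − 3P_{Streamly} + 2P_{Vidio}).
∂π/∂P_{Streamly} = 212 − 6P_{Streamly} + 2P_{Vidio} = 0 ⇒ P_{Streamly} = 106/3 + (1/3)P_{Vidio}.
The reaction-function slope is 1/3, so a 6-unit rise in P_{Vidio} moves P_{Streamly} by 1/3 × 6 = 2. Streamly's best response rises — the actions are strategic complements.

2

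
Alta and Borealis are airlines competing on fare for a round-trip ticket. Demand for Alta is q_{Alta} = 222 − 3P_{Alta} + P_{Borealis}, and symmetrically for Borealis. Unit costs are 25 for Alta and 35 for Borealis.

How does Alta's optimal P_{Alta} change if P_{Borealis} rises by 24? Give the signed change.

Alta's profit: π = (P_{Alta} − 25)(222 − 3P_{Alta} + P_{Borealis}).
∂π/∂P_{Alta} = 297 − 6P_{Alta} + P_{Borealis} = 0 ⇒ P_{Alta} = 49.5 + (1/6)P_{Borealis}.
The reaction-function slope is 1/6, so a 24-unit rise in P_{Borealis} moves P_{Alta} by 1/6 × 24 = 4. Alta's best response rises — the actions are strategic complements.

4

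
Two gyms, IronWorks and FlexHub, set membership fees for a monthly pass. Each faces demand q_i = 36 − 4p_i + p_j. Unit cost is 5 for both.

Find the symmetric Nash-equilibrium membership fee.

IronWorks's profit: π = (p_{IronWorks} − 5)(36 − 4p_{IronWorks} + p_{FlexHub}).
∂π/∂p_{IronWorks} = 56 − 8p_{IronWorks} + p_{FlexHub} = 0 ⇒ p_{IronWorks} = 7 + 0.125p_{FlexHub}.
Setting p_{IronWorks} = p_{FlexHub} in the reaction function: p_{IronWorks} = 7 + 0.125p_{IronWorks}, so p_{IronWorks} = 7 / 0.875 = 8.

8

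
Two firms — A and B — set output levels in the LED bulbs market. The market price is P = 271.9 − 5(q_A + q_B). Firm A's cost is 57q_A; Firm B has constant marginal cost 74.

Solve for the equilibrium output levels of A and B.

Firm A's profit: π = q_A(271.9 − 5(q_A + q_B)) − 57q_A.
∂π/∂q_A = 214.9 − 10q_A − 5q_B = 0, so q_A = 21.49 − 0.5q_B.
By the same steps for B: q_B = 19.79 − 0.5q_A.
Plugging q_B into A's best response: q_A = 21.49 − 0.5(19.79 − 0.5q_A) ⇒ 0.75q_A = 11.595, so q_A = 15.46.
Then q_B = 19.79 − 0.5·15.46 = 12.06.

15.46, 12.06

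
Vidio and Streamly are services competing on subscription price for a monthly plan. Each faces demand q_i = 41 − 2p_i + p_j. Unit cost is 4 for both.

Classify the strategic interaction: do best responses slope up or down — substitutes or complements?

Vidio's profit: π = (p_{Vidio} − 4)(41 − 2p_{Vidio} + p_{Streamly}).
∂π/∂p_{Vidio} = 49 − 4p_{Vidio} + p_{Streamly} = 0 ⇒ p_{Vidio} = 12.25 + 0.25p_{Streamly}.
The best-response slope dp_{Vidio}/dp_{Streamly} = 0.25 > 0: the reaction function is upward-sloping, so the choices are strategic complements.

strategic complements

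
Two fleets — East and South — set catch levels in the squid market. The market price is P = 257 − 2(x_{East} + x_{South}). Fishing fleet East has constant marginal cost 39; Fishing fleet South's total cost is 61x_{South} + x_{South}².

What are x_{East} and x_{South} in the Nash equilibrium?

Fishing fleet East's profit: π = x_{East}(257 − 2(x_{East} + x_{South})) − 39x_{East}.
∂π/∂x_{East} = 218 − 4x_{East} − 2x_{South} = 0, so x_{East} = 54.5 − 0.5x_{South}.
For South: ∂π/∂x_{South} = 196 − 6x_{South} − 2x_{East} = 0 ⇒ x_{South} = 98/3 − (1/3)x_{East}.
Solving the two reaction functions simultaneously: (1 − (−0.5)(−1/3))x_{East} = 54.5 − 0.5·(98/3), so (5/6)x_{East} = 229/6 and x_{East} = 45.8.
Then x_{South} = 98/3 − (1/3)·45.8 = 17.4.

45.8, 17.4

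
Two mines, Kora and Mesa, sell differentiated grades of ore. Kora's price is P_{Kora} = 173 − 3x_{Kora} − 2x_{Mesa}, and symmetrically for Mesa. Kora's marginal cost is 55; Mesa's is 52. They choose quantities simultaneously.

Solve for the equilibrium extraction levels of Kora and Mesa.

14.5625, 15.3125

Mine Kora's profit: π = x_{Kora}(173 − 3x_{Kora} − 2x_{Mesa}) − 55x_{Kora}.
∂π/∂x_{Kora} = 118 − 6x_{Kora} − 2x_{Mesa} = 0 ⇒ x_{Kora} = 59/3 − (1/3)x_{Mesa}.
Similarly x_{Mesa} = 121/6 − (1/3)x_{Kora}.
Substituting the second reaction function into the first: x_{Kora} = 59/3 − (1/3)(121/6 − (1/3)x_{Kora}), which gives (8/9)x_{Kora} = 233/18 ⇒ x_{Kora} = 14.5625.
Then x_{Mesa} = 121/6 − (1/3)·14.5625 = 15.3125.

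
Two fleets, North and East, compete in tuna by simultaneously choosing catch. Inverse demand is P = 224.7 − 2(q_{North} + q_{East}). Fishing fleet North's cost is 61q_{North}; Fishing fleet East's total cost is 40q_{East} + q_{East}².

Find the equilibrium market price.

122.28

Fishing fleet North's profit: π = q_{North}(224.7 − 2(q_{North} + q_{East})) − 61q_{North}.
∂π/∂q_{North} = 163.7 − 4q_{North} − 2q_{East} = 0, so q_{North} = 40.925 − 0.5q_{East}.
For East: ∂π/∂q_{East} = 184.7 − 6q_{East} − 2q_{North} = 0 ⇒ q_{East} = 1847/60 − (1/3)q_{North}.
Plugging q_{East} into North's best response: q_{North} = 40.925 − 0.5(1847/60 − (1/3)q_{North}) ⇒ (5/6)q_{North} = 383/15, so q_{North} = 30.64.
Then q_{East} = 1847/60 − (1/3)·30.64 = 20.57.
Equilibrium price: P = 224.7 − 2·51.21 = 122.28.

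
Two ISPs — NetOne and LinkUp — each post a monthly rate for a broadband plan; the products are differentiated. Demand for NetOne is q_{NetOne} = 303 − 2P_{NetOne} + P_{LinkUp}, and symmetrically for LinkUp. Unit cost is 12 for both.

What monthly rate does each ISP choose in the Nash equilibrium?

NetOne's profit: π = (P_{NetOne} − 12)(303 − 2P_{NetOne} + P_{LinkUp}).
∂π/∂P_{NetOne} = 327 − 4P_{NetOne} + P_{LinkUp} = 0 ⇒ P_{NetOne} = 81.75 + 0.25P_{LinkUp}.
By symmetry P_{LinkUp} = P_{NetOne}; substituting into the reaction function, 0.75P_{NetOne} = 81.75 and P_{NetOne} = 109.

109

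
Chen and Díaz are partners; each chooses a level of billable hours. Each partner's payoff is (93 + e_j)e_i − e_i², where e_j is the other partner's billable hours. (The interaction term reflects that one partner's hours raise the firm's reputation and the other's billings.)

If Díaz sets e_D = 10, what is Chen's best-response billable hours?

51.5

Chen's payoff is (93 + e_D)e_C − e_C².
∂π/∂e_C = 93 + e_D − 2e_C = 0, so e_C = 46.5 + 0.5e_D.
At e_D = 10: e_C = 46.5 + 0.5·10 = 51.5.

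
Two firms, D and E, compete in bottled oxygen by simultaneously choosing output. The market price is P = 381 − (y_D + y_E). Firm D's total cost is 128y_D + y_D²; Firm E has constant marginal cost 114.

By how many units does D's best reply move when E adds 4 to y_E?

-1

Firm D's profit: π = y_D(381 − (y_D + y_E)) − 128y_D − y_D².
∂π/∂y_D = 253 − 4y_D − y_E = 0, so y_D = 63.25 − 0.25y_E.
The reaction-function slope is −0.25, so a 4-unit rise in y_E moves y_D by −0.25 × 4 = −1. D's best response falls — the actions are strategic substitutes.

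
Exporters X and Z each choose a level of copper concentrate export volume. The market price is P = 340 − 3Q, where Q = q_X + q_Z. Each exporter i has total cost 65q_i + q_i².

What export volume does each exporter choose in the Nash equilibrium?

Exporter X's profit: π = q_X(340 − 3(q_X + q_Z)) − 65q_X − q_X².
∂π/∂q_X = 275 − 8q_X − 3q_Z = 0, so q_X = 34.375 − 0.375q_Z.
Setting q_X = q_Z in the reaction function: q_X = 34.375 − 0.375q_X, so q_X = 34.375 / 1.375 = 25.

25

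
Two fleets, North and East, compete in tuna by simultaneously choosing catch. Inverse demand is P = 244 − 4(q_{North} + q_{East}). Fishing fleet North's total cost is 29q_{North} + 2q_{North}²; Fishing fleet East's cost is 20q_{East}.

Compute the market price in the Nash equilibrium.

111.4

Fishing fleet North's profit: π = q_{North}(244 − 4(q_{North} + q_{East})) − 29q_{North} − 2q_{North}².
∂π/∂q_{North} = 215 − 12q_{North} − 4q_{East} = 0, so q_{North} = 215/12 − (1/3)q_{East}.
For East: ∂π/∂q_{East} = 224 − 8q_{East} − 4q_{North} = 0 ⇒ q_{East} = 28 − 0.5q_{North}.
Substituting the second reaction function into the first: q_{North} = 215/12 − (1/3)(28 − 0.5q_{North}), which gives (5/6)q_{North} = 103/12 ⇒ q_{North} = 10.3.
Then q_{East} = 28 − 0.5·10.3 = 22.85.
Equilibrium price: P = 244 − 4·33.15 = 111.4.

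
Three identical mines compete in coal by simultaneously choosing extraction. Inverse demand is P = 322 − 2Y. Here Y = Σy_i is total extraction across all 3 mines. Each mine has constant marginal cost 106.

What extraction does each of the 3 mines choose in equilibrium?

A representative mine's profit is π_i = y_i(322 − 2Y) − 106y_i, with Y = y_i + Σ_{j≠i} y_j.
First-order condition: 216 − 4y_i − 2Σ_{j≠i} y_j = 0.
With identical mines, set every y_j = y: then 216 − 4y − 4y = 0, i.e. y = 216/8 = 27.

27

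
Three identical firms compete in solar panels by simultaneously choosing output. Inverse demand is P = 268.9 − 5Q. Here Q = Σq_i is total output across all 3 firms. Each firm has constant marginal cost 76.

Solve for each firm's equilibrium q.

9.645

A representative firm's profit is π_i = q_i(268.9 − 5Q) − 76q_i, with Q = q_i + Σ_{j≠i} q_j.
First-order condition: 192.9 − 10q_i − 5Σ_{j≠i} q_j = 0.
Imposing symmetry (q_j = q for all j) turns Σ_{j≠i} q_j into 2q, so 192.9 = 20q and q = 9.645.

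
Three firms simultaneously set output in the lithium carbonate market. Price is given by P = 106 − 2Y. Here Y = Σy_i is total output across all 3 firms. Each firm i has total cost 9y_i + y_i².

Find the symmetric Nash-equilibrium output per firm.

9.7

A representative firm's profit is π_i = y_i(106 − 2Y) − 9y_i − y_i², with Y = y_i + Σ_{j≠i} y_j.
First-order condition: 97 − 6y_i − 2Σ_{j≠i} y_j = 0.
In a symmetric equilibrium every firm chooses the same y, so Σ_{j≠i} y_j = 2y. The condition becomes 97 − 10y = 0, giving y = 97/10 = 9.7.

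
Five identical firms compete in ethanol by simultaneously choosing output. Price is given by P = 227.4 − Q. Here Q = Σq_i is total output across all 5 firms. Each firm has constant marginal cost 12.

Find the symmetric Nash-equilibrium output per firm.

35.9

A representative firm's profit is π_i = q_i(227.4 − Q) − 12q_i, with Q = q_i + Σ_{j≠i} q_j.
First-order condition: 215.4 − 2q_i − Σ_{j≠i} q_j = 0.
Imposing symmetry (q_j = q for all j) turns Σ_{j≠i} q_j into 4q, so 215.4 = 6q and q = 35.9.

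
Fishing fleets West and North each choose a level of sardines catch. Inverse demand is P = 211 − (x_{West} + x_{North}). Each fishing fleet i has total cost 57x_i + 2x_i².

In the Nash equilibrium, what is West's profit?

Fishing fleet West's profit: π = x_{West}(211 − (x_{West} + x_{North})) − 57x_{West} − 2x_{West}².
∂π/∂x_{West} = 154 − 6x_{West} − x_{North} = 0, so x_{West} = 77/3 − (1/6)x_{North}.
The game is symmetric, so in equilibrium x_{North} = x_{West}: the reaction function gives (7/6)x_{West} = 77/3, hence x_{West} = 22.
Price P = 211 − 44 = 167.
West's profit: (167 − 57)·22 − 2(22)² = 1452.

1452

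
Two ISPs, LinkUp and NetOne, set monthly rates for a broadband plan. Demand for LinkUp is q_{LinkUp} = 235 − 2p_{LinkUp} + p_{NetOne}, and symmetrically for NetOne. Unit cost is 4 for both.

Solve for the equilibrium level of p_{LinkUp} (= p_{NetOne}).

LinkUp's profit: π = (p_{LinkUp} − 4)(235 − 2p_{LinkUp} + p_{NetOne}).
∂π/∂p_{LinkUp} = 243 − 4p_{LinkUp} + p_{NetOne} = 0 ⇒ p_{LinkUp} = 60.75 + 0.25p_{NetOne}.
Setting p_{LinkUp} = p_{NetOne} in the reaction function: p_{LinkUp} = 60.75 + 0.25p_{LinkUp}, so p_{LinkUp} = 60.75 / 0.75 = 81.

81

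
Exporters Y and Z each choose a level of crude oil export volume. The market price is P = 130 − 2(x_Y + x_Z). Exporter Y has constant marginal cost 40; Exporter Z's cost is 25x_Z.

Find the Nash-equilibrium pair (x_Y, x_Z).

Exporter Y's profit: π = x_Y(130 − 2(x_Y + x_Z)) − 40x_Y.
∂π/∂x_Y = 90 − 4x_Y − 2x_Z = 0, so x_Y = 22.5 − 0.5x_Z.
By the same steps for Z: x_Z = 26.25 − 0.5x_Y.
Substituting the second reaction function into the first: x_Y = 22.5 − 0.5(26.25 − 0.5x_Y), which gives 0.75x_Y = 9.375 ⇒ x_Y = 12.5.
Then x_Z = 26.25 − 0.5·12.5 = 20.

12.5, 20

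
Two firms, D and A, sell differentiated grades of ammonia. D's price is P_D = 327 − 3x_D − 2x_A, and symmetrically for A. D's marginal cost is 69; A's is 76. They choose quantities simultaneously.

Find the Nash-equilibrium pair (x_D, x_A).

32.6875, 30.9375

Firm D's profit: π = x_D(327 − 3x_D − 2x_A) − 69x_D.
∂π/∂x_D = 258 − 6x_D − 2x_A = 0 ⇒ x_D = 43 − (1/3)x_A.
Similarly x_A = 251/6 − (1/3)x_D.
Solving the two reaction functions simultaneously: (1 − (−1/3)(−1/3))x_D = 43 − (1/3)·(251/6), so (8/9)x_D = 523/18 and x_D = 32.6875.
Then x_A = 251/6 − (1/3)·32.6875 = 30.9375.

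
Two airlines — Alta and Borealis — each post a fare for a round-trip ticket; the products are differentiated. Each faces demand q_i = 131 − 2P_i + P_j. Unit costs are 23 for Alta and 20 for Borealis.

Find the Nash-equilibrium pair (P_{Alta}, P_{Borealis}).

58.6, 57.4

Alta's profit: π = (P_{Alta} − 23)(131 − 2P_{Alta} + P_{Borealis}).
∂π/∂P_{Alta} = 177 − 4P_{Alta} + P_{Borealis} = 0 ⇒ P_{Alta} = 44.25 + 0.25P_{Borealis}.
Similarly P_{Borealis} = 42.75 + 0.25P_{Alta}.
Solving the two reaction functions simultaneously: (1 − (0.25)(0.25))P_{Alta} = 44.25 + 0.25·42.75, so 0.9375P_{Alta} = 54.9375 and P_{Alta} = 58.6.
Then P_{Borealis} = 42.75 + 0.25·58.6 = 57.4.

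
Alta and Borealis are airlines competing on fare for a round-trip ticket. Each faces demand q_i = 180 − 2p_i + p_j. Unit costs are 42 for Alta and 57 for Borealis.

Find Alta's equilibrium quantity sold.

Alta's profit: π = (p_{Alta} − 42)(180 − 2p_{Alta} + p_{Borealis}).
∂π/∂p_{Alta} = 264 − 4p_{Alta} + p_{Borealis} = 0 ⇒ p_{Alta} = 66 + 0.25p_{Borealis}.
Similarly p_{Borealis} = 73.5 + 0.25p_{Alta}.
Plugging p_{Borealis} into Alta's best response: p_{Alta} = 66 + 0.25(73.5 + 0.25p_{Alta}) ⇒ 0.9375p_{Alta} = 84.375, so p_{Alta} = 90.
Then p_{Borealis} = 73.5 + 0.25·90 = 96.
q_{Alta} = 180 − 2·90 + 96 = 96.

96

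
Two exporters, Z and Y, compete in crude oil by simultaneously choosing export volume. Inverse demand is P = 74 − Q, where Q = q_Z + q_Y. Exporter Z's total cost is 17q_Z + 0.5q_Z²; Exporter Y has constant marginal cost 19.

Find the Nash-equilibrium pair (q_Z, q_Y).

Exporter Z's profit: π = q_Z(74 − (q_Z + q_Y)) − 17q_Z − 0.5q_Z².
∂π/∂q_Z = 57 − 3q_Z − q_Y = 0, so q_Z = 19 − (1/3)q_Y.
For Y: ∂π/∂q_Y = 55 − 2q_Y − q_Z = 0 ⇒ q_Y = 27.5 − 0.5q_Z.
Substituting the second reaction function into the first: q_Z = 19 − (1/3)(27.5 − 0.5q_Z), which gives (5/6)q_Z = 59/6 ⇒ q_Z = 11.8.
Then q_Y = 27.5 − 0.5·11.8 = 21.6.

11.8, 21.6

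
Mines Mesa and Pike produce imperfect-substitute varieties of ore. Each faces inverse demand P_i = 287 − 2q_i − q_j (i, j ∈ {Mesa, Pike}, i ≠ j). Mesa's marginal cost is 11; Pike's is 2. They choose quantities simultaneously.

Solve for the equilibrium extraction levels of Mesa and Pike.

54.6, 57.6

Mine Mesa's profit: π = q_{Mesa}(287 − 2q_{Mesa} − q_{Pike}) − 11q_{Mesa}.
∂π/∂q_{Mesa} = 276 − 4q_{Mesa} − q_{Pike} = 0 ⇒ q_{Mesa} = 69 − 0.25q_{Pike}.
Similarly q_{Pike} = 71.25 − 0.25q_{Mesa}.
Plugging q_{Pike} into Mesa's best response: q_{Mesa} = 69 − 0.25(71.25 − 0.25q_{Mesa}) ⇒ 0.9375q_{Mesa} = 51.1875, so q_{Mesa} = 54.6.
Then q_{Pike} = 71.25 − 0.25·54.6 = 57.6.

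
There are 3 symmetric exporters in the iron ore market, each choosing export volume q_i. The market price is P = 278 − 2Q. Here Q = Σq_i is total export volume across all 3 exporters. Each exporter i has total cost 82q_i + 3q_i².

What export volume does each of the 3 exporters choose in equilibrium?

A representative exporter's profit is π_i = q_i(278 − 2Q) − 82q_i − 3q_i², with Q = q_i + Σ_{j≠i} q_j.
First-order condition: 196 − 10q_i − 2Σ_{j≠i} q_j = 0.
With identical exporters, set every q_j = q: then 196 − 10q − 4q = 0, i.e. q = 196/14 = 14.

14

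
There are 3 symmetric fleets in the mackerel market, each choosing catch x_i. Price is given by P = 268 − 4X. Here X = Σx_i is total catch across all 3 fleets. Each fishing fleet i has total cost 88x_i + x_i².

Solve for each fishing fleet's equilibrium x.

A representative fishing fleet's profit is π_i = x_i(268 − 4X) − 88x_i − x_i², with X = x_i + Σ_{j≠i} x_j.
First-order condition: 180 − 10x_i − 4Σ_{j≠i} x_j = 0.
In a symmetric equilibrium every fishing fleet chooses the same x, so Σ_{j≠i} x_j = 2x. The condition becomes 180 − 18x = 0, giving x = 180/18 = 10.

10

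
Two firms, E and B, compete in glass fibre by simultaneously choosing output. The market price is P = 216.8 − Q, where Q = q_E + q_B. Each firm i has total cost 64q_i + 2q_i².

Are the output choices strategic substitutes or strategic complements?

strategic substitutes

Firm E's profit: π = q_E(216.8 − (q_E + q_B)) − 64q_E − 2q_E².
∂π/∂q_E = 152.8 − 6q_E − q_B = 0, so q_E = 382/15 − (1/6)q_B.
The best-response slope dq_E/dq_B = −1/6 < 0: the reaction function is downward-sloping, so the choices are strategic substitutes.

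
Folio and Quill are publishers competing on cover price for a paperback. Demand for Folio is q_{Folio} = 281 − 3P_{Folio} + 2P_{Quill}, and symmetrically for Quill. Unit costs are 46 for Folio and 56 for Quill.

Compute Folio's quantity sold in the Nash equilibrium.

181.875

Folio's profit: π = (P_{Folio} − 46)(281 − 3P_{Folio} + 2P_{Quill}).
∂π/∂P_{Folio} = 419 − 6P_{Folio} + 2P_{Quill} = 0 ⇒ P_{Folio} = 419/6 + (1/3)P_{Quill}.
Similarly P_{Quill} = 449/6 + (1/3)P_{Folio}.
Solving the two reaction functions simultaneously: (1 − (1/3)(1/3))P_{Folio} = 419/6 + (1/3)·(449/6), so (8/9)P_{Folio} = 853/9 and P_{Folio} = 106.625.
Then P_{Quill} = 449/6 + (1/3)·106.625 = 110.375.
q_{Folio} = 281 − 3·106.625 + 2·110.375 = 181.875.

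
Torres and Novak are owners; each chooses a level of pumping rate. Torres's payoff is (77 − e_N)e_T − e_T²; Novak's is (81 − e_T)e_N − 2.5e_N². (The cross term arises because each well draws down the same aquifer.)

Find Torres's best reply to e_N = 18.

29.5

Expanding Torres's payoff: 77e_T − e_Ne_T − e_T².
∂π/∂e_T = 77 − e_N − 2e_T = 0, so e_T = 38.5 − 0.5e_N.
At e_N = 18: e_T = 38.5 − 0.5·18 = 29.5.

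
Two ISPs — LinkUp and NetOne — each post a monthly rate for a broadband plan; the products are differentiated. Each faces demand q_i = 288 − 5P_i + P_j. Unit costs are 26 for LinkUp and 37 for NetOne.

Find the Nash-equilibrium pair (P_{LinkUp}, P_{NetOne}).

LinkUp's profit: π = (P_{LinkUp} − 26)(288 − 5P_{LinkUp} + P_{NetOne}).
∂π/∂P_{LinkUp} = 418 − 10P_{LinkUp} + P_{NetOne} = 0 ⇒ P_{LinkUp} = 41.8 + 0.1P_{NetOne}.
Similarly P_{NetOne} = 47.3 + 0.1P_{LinkUp}.
Substituting the second reaction function into the first: P_{LinkUp} = 41.8 + 0.1(47.3 + 0.1P_{LinkUp}), which gives 0.99P_{LinkUp} = 46.53 ⇒ P_{LinkUp} = 47.
Then P_{NetOne} = 47.3 + 0.1·47 = 52.

47, 52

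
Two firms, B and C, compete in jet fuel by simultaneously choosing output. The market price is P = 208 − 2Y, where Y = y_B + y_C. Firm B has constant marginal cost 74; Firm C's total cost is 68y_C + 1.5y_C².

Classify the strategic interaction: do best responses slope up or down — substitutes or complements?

strategic substitutes

Firm B's profit: π = y_B(208 − 2(y_B + y_C)) − 74y_B.
∂π/∂y_B = 134 − 4y_B − 2y_C = 0, so y_B = 33.5 − 0.5y_C.
The best-response slope dy_B/dy_C = −0.5 < 0: the reaction function is downward-sloping, so the choices are strategic substitutes.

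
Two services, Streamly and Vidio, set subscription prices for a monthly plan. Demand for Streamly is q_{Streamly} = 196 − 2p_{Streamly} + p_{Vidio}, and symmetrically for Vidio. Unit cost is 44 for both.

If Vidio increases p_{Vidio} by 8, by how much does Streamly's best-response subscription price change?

Streamly's profit: π = (p_{Streamly} − 44)(196 − 2p_{Streamly} + p_{Vidio}).
∂π/∂p_{Streamly} = 284 − 4p_{Streamly} + p_{Vidio} = 0 ⇒ p_{Streamly} = 71 + 0.25p_{Vidio}.
The reaction-function slope is 0.25, so an 8-unit rise in p_{Vidio} moves p_{Streamly} by 0.25 × 8 = 2. Streamly's best response rises — the actions are strategic complements.

2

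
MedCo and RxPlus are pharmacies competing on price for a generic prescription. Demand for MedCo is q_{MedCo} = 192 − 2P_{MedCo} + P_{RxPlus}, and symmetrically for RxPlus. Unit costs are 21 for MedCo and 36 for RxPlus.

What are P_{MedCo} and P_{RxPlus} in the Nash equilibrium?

MedCo's profit: π = (P_{MedCo} − 21)(192 − 2P_{MedCo} + P_{RxPlus}).
∂π/∂P_{MedCo} = 234 − 4P_{MedCo} + P_{RxPlus} = 0 ⇒ P_{MedCo} = 58.5 + 0.25P_{RxPlus}.
Similarly P_{RxPlus} = 66 + 0.25P_{MedCo}.
Solving the two reaction functions simultaneously: (1 − (0.25)(0.25))P_{MedCo} = 58.5 + 0.25·66, so 0.9375P_{MedCo} = 75 and P_{MedCo} = 80.
Then P_{RxPlus} = 66 + 0.25·80 = 86.

80, 86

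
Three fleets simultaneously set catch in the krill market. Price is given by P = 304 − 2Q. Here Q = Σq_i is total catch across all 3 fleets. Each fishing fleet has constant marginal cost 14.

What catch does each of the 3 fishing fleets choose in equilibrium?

36.25

A representative fishing fleet's profit is π_i = q_i(304 − 2Q) − 14q_i, with Q = q_i + Σ_{j≠i} q_j.
First-order condition: 290 − 4q_i − 2Σ_{j≠i} q_j = 0.
With identical fishing fleets, set every q_j = q: then 290 − 4q − 4q = 0, i.e. q = 290/8 = 36.25.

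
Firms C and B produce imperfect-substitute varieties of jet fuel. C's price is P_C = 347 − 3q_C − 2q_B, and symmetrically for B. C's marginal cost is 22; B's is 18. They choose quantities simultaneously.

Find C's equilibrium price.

Firm C's profit: π = q_C(347 − 3q_C − 2q_B) − 22q_C.
∂π/∂q_C = 325 − 6q_C − 2q_B = 0 ⇒ q_C = 325/6 − (1/3)q_B.
Similarly q_B = 329/6 − (1/3)q_C.
Substituting the second reaction function into the first: q_C = 325/6 − (1/3)(329/6 − (1/3)q_C), which gives (8/9)q_C = 323/9 ⇒ q_C = 40.375.
Then q_B = 329/6 − (1/3)·40.375 = 41.375.
P_C = 347 − 3·40.375 − 2·41.375 = 143.125.

143.125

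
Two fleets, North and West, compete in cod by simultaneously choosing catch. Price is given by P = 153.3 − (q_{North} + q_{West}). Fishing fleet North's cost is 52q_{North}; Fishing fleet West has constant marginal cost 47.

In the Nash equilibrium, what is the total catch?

69.2

Fishing fleet North's profit: π = q_{North}(153.3 − (q_{North} + q_{West})) − 52q_{North}.
∂π/∂q_{North} = 101.3 − 2q_{North} − q_{West} = 0, so q_{North} = 50.65 − 0.5q_{West}.
By the same steps for West: q_{West} = 53.15 − 0.5q_{North}.
Plugging q_{West} into North's best response: q_{North} = 50.65 − 0.5(53.15 − 0.5q_{North}) ⇒ 0.75q_{North} = 24.075, so q_{North} = 32.1.
Then q_{West} = 53.15 − 0.5·32.1 = 37.1.
Total catch: 32.1 + 37.1 = 69.2.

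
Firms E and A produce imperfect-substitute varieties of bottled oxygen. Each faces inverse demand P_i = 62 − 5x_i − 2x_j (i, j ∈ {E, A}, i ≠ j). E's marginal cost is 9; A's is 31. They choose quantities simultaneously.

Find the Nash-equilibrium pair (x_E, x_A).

Firm E's profit: π = x_E(62 − 5x_E − 2x_A) − 9x_E.
∂π/∂x_E = 53 − 10x_E − 2x_A = 0 ⇒ x_E = 5.3 − 0.2x_A.
Similarly x_A = 3.1 − 0.2x_E.
Solving the two reaction functions simultaneously: (1 − (−0.2)(−0.2))x_E = 5.3 − 0.2·3.1, so 0.96x_E = 4.68 and x_E = 4.875.
Then x_A = 3.1 − 0.2·4.875 = 2.125.

4.875, 2.125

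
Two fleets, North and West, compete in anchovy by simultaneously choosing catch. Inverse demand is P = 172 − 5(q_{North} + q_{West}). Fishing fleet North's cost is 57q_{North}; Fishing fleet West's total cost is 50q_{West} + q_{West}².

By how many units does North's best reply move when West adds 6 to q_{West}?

Fishing fleet North's profit: π = q_{North}(172 − 5(q_{North} + q_{West})) − 57q_{North}.
∂π/∂q_{North} = 115 − 10q_{North} − 5q_{West} = 0, so q_{North} = 11.5 − 0.5q_{West}.
The reaction-function slope is −0.5, so a 6-unit rise in q_{West} moves q_{North} by −0.5 × 6 = −3. North's best response falls — the actions are strategic substitutes.

-3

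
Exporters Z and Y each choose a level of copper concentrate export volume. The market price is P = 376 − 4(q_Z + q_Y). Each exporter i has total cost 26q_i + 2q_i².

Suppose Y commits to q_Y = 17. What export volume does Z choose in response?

23.5

Exporter Z's profit: π = q_Z(376 − 4(q_Z + q_Y)) − 26q_Z − 2q_Z².
∂π/∂q_Z = 350 − 12q_Z − 4q_Y = 0, so q_Z = 175/6 − (1/3)q_Y.
At q_Y = 17: q_Z = 175/6 − (1/3)·17 = 23.5.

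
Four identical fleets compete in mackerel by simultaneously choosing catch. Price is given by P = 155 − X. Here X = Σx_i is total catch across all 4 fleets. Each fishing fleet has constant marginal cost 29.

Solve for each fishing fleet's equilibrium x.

25.2

A representative fishing fleet's profit is π_i = x_i(155 − X) − 29x_i, with X = x_i + Σ_{j≠i} x_j.
First-order condition: 126 − 2x_i − Σ_{j≠i} x_j = 0.
Imposing symmetry (x_j = x for all j) turns Σ_{j≠i} x_j into 3x, so 126 = 5x and x = 25.2.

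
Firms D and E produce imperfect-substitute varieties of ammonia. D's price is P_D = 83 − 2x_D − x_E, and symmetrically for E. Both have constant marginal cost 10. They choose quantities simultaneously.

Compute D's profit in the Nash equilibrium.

Firm D's profit: π = x_D(83 − 2x_D − x_E) − 10x_D.
∂π/∂x_D = 73 − 4x_D − x_E = 0 ⇒ x_D = 18.25 − 0.25x_E.
By symmetry x_E = x_D; substituting into the reaction function, 1.25x_D = 18.25 and x_D = 14.6.
P_D = 83 − 2·14.6 − 14.6 = 39.2.
Profit = (39.2 − 10)·14.6 = 426.32.

426.32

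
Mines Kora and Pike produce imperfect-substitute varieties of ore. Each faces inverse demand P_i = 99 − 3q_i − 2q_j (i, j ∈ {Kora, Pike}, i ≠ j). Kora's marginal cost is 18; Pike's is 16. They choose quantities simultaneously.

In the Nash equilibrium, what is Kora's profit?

300

Mine Kora's profit: π = q_{Kora}(99 − 3q_{Kora} − 2q_{Pike}) − 18q_{Kora}.
∂π/∂q_{Kora} = 81 − 6q_{Kora} − 2q_{Pike} = 0 ⇒ q_{Kora} = 13.5 − (1/3)q_{Pike}.
Similarly q_{Pike} = 83/6 − (1/3)q_{Kora}.
Plugging q_{Pike} into Kora's best response: q_{Kora} = 13.5 − (1/3)(83/6 − (1/3)q_{Kora}) ⇒ (8/9)q_{Kora} = 80/9, so q_{Kora} = 10.
Then q_{Pike} = 83/6 − (1/3)·10 = 10.5.
P_{Kora} = 99 − 3·10 − 2·10.5 = 48.
Profit = (48 − 18)·10 = 300.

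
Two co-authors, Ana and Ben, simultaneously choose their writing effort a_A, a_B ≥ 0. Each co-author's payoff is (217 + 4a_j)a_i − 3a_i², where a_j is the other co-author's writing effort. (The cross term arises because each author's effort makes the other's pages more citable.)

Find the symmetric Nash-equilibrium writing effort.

Ana's payoff is (217 + 4a_B)a_A − 3a_A².
∂π/∂a_A = 217 + 4a_B − 6a_A = 0, so a_A = 217/6 + (2/3)a_B.
Setting a_A = a_B in the reaction function: a_A = 217/6 + (2/3)a_A, so a_A = (217/6) / (1/3) = 108.5.

108.5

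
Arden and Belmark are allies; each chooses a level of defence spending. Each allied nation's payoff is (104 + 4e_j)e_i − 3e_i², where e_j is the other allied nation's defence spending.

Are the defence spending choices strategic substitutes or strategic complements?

Arden's payoff is (104 + 4e_B)e_A − 3e_A².
∂π/∂e_A = 104 + 4e_B − 6e_A = 0, so e_A = 52/3 + (2/3)e_B.
The best-response slope de_A/de_B = 2/3 > 0: the reaction function is upward-sloping, so the choices are strategic complements.

strategic complements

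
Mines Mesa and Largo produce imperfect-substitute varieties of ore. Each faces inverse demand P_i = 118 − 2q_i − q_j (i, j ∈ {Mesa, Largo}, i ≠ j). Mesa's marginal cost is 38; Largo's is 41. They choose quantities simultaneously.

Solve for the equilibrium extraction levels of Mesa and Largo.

16.2, 15.2

Mine Mesa's profit: π = q_{Mesa}(118 − 2q_{Mesa} − q_{Largo}) − 38q_{Mesa}.
∂π/∂q_{Mesa} = 80 − 4q_{Mesa} − q_{Largo} = 0 ⇒ q_{Mesa} = 20 − 0.25q_{Largo}.
Similarly q_{Largo} = 19.25 − 0.25q_{Mesa}.
Substituting the second reaction function into the first: q_{Mesa} = 20 − 0.25(19.25 − 0.25q_{Mesa}), which gives 0.9375q_{Mesa} = 15.1875 ⇒ q_{Mesa} = 16.2.
Then q_{Largo} = 19.25 − 0.25·16.2 = 15.2.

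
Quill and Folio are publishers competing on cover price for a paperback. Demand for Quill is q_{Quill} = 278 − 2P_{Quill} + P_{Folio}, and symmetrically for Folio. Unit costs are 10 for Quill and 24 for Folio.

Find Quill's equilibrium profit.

Quill's profit: π = (P_{Quill} − 10)(278 − 2P_{Quill} + P_{Folio}).
∂π/∂P_{Quill} = 298 − 4P_{Quill} + P_{Folio} = 0 ⇒ P_{Quill} = 74.5 + 0.25P_{Folio}.
Similarly P_{Folio} = 81.5 + 0.25P_{Quill}.
Substituting the second reaction function into the first: P_{Quill} = 74.5 + 0.25(81.5 + 0.25P_{Quill}), which gives 0.9375P_{Quill} = 94.875 ⇒ P_{Quill} = 101.2.
Then P_{Folio} = 81.5 + 0.25·101.2 = 106.8.
q_{Quill} = 278 − 2·101.2 + 106.8 = 182.4.
Profit = (101.2 − 10)·182.4 = 16634.88.

16634.88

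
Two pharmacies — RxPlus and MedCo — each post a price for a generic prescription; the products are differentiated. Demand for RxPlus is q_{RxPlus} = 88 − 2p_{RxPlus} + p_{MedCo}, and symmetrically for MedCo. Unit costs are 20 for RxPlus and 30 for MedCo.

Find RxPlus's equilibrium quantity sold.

48

RxPlus's profit: π = (p_{RxPlus} − 20)(88 − 2p_{RxPlus} + p_{MedCo}).
∂π/∂p_{RxPlus} = 128 − 4p_{RxPlus} + p_{MedCo} = 0 ⇒ p_{RxPlus} = 32 + 0.25p_{MedCo}.
Similarly p_{MedCo} = 37 + 0.25p_{RxPlus}.
Plugging p_{MedCo} into RxPlus's best response: p_{RxPlus} = 32 + 0.25(37 + 0.25p_{RxPlus}) ⇒ 0.9375p_{RxPlus} = 41.25, so p_{RxPlus} = 44.
Then p_{MedCo} = 37 + 0.25·44 = 48.
q_{RxPlus} = 88 − 2·44 + 48 = 48.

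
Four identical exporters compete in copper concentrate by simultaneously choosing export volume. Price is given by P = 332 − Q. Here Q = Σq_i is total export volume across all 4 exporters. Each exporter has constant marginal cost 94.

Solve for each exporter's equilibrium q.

A representative exporter's profit is π_i = q_i(332 − Q) − 94q_i, with Q = q_i + Σ_{j≠i} q_j.
First-order condition: 238 − 2q_i − Σ_{j≠i} q_j = 0.
In a symmetric equilibrium every exporter chooses the same q, so Σ_{j≠i} q_j = 3q. The condition becomes 238 − 5q = 0, giving q = 238/5 = 47.6.

47.6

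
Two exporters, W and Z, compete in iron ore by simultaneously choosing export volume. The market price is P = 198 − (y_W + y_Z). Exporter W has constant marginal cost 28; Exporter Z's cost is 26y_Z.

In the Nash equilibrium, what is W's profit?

3136

Exporter W's profit: π = y_W(198 − (y_W + y_Z)) − 28y_W.
∂π/∂y_W = 170 − 2y_W − y_Z = 0, so y_W = 85 − 0.5y_Z.
By the same steps for Z: y_Z = 86 − 0.5y_W.
Substituting the second reaction function into the first: y_W = 85 − 0.5(86 − 0.5y_W), which gives 0.75y_W = 42 ⇒ y_W = 56.
Then y_Z = 86 − 0.5·56 = 58.
Price P = 198 − 114 = 84.
W's profit: (84 − 28)·56 = 3136.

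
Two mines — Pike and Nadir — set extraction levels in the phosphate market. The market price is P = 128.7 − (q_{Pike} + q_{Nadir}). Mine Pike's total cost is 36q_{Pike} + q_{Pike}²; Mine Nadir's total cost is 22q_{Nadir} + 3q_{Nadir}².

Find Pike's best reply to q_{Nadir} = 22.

17.675

Mine Pike's profit: π = q_{Pike}(128.7 − (q_{Pike} + q_{Nadir})) − 36q_{Pike} − q_{Pike}².
∂π/∂q_{Pike} = 92.7 − 4q_{Pike} − q_{Nadir} = 0, so q_{Pike} = 23.175 − 0.25q_{Nadir}.
At q_{Nadir} = 22: q_{Pike} = 23.175 − 0.25·22 = 17.675.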